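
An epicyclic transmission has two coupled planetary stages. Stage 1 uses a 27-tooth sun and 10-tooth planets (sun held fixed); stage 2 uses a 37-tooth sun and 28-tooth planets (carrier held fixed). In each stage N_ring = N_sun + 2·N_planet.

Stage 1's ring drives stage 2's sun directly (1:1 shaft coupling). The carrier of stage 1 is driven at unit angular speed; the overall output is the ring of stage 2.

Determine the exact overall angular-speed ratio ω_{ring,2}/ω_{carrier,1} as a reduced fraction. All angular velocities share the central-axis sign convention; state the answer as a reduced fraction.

Stage 1: N_ring = 27 + 2·10 = 47
Stage 1: 27(ω_s−ω_c) = −47(ω_r−ω_c),  ω_s=0, ω_c=1
Stage 1: ω_r = 1 − (27/47)(0−1) = 74/47
  ⇒ ω_r¹/ω_c¹ = 74/47
Stage 2: N_ring = 37 + 2·28 = 93
Stage 2: 37(ω_s−ω_c) = −93(ω_r−ω_c),  ω_c=0, ω_s=1
Stage 2: ω_r = 0 − (37/93)(1−0) = -37/93
  ⇒ ω_r²/ω_s² = -37/93
Coupling ω_s² = ω_r¹ ⇒ overall = 74/47 × -37/93 = -2738/4371

-2738/4371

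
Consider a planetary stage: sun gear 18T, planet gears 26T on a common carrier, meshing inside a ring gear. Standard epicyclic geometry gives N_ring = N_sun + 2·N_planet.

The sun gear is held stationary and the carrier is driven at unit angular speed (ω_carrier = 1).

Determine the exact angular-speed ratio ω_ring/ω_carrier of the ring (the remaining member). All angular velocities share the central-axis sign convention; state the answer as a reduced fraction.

44/35

N_ring = 18 + 2·26 = 70
18(ω_s−ω_c) = −70(ω_r−ω_c),  ω_s=0, ω_c=1
ω_r = 1 − (18/70)(0−1) = 44/35
ω_r/ω_c = 44/35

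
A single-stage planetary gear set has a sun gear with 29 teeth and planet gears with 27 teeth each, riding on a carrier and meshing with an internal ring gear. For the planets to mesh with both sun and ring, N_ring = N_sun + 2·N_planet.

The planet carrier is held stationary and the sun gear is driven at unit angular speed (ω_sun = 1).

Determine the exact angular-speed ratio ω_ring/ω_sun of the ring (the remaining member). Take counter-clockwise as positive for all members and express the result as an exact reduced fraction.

N_ring = 29 + 2·27 = 83
29(ω_s−ω_c) = −83(ω_r−ω_c),  ω_c=0, ω_s=1
ω_r = 0 − (29/83)(1−0) = -29/83
ω_r/ω_s = -29/83

-29/83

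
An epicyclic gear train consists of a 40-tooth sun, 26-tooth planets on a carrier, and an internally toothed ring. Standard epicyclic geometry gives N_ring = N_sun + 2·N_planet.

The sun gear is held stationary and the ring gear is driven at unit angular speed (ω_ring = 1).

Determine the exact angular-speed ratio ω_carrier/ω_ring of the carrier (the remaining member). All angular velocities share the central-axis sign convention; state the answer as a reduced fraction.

23/33

N_ring = 40 + 2·26 = 92
40(ω_s−ω_c) = −92(ω_r−ω_c),  ω_s=0, ω_r=1
40(0−ω_c) = −92(1−ω_c)  ⇒  132ω_c = 92  ⇒  ω_c = 23/33
ω_c/ω_r = 23/33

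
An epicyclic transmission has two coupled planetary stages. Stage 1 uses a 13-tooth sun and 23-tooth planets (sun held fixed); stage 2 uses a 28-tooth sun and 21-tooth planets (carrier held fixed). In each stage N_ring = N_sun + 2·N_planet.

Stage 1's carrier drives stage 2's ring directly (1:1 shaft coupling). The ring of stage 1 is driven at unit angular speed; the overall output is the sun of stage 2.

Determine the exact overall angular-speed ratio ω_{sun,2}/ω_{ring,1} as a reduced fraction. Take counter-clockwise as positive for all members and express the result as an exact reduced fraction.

Stage 1: N_ring = 13 + 2·23 = 59
Stage 1: 13(ω_s−ω_c) = −59(ω_r−ω_c),  ω_s=0, ω_r=1
Stage 1: 13(0−ω_c) = −59(1−ω_c)  ⇒  72ω_c = 59  ⇒  ω_c = 59/72
  ⇒ ω_c¹/ω_r¹ = 59/72
Stage 2: N_ring = 28 + 2·21 = 70
Stage 2: 28(ω_s−ω_c) = −70(ω_r−ω_c),  ω_c=0, ω_r=1
Stage 2: ω_s = 0 − (70/28)(1−0) = -5/2
  ⇒ ω_s²/ω_r² = -5/2
Coupling ω_r² = ω_c¹ ⇒ overall = 59/72 × -5/2 = -295/144

-295/144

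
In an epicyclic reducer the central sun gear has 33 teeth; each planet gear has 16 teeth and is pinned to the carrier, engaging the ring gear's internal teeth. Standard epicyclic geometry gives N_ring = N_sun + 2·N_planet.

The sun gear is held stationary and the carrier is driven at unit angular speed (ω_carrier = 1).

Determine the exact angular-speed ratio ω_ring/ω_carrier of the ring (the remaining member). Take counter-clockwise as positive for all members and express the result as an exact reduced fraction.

98/65

N_ring = 33 + 2·16 = 65
33(ω_s−ω_c) = −65(ω_r−ω_c),  ω_s=0, ω_c=1
ω_r = 1 − (33/65)(0−1) = 98/65
ω_r/ω_c = 98/65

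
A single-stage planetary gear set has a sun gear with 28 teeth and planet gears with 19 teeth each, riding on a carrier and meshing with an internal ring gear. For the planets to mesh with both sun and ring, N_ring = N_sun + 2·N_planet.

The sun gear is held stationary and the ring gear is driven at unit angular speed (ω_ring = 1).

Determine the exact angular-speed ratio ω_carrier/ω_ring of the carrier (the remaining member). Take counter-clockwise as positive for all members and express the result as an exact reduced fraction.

N_ring = 28 + 2·19 = 66
28(ω_s−ω_c) = −66(ω_r−ω_c),  ω_s=0, ω_r=1
28(0−ω_c) = −66(1−ω_c)  ⇒  94ω_c = 66  ⇒  ω_c = 33/47
ω_c/ω_r = 33/47

33/47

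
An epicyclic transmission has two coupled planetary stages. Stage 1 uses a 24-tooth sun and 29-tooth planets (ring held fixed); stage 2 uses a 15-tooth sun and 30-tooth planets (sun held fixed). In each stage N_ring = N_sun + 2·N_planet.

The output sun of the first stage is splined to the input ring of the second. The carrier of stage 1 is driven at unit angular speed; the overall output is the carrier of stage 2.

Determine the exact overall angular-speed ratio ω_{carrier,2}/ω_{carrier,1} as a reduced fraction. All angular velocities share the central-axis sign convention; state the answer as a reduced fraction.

Stage 1: N_ring = 24 + 2·29 = 82
Stage 1: 24(ω_s−ω_c) = −82(ω_r−ω_c),  ω_r=0, ω_c=1
Stage 1: ω_s = 1 − (82/24)(0−1) = 53/12
  ⇒ ω_s¹/ω_c¹ = 53/12
Stage 2: N_ring = 15 + 2·30 = 75
Stage 2: 15(ω_s−ω_c) = −75(ω_r−ω_c),  ω_s=0, ω_r=1
Stage 2: 15(0−ω_c) = −75(1−ω_c)  ⇒  90ω_c = 75  ⇒  ω_c = 5/6
  ⇒ ω_c²/ω_r² = 5/6
Coupling ω_r² = ω_s¹ ⇒ overall = 53/12 × 5/6 = 265/72

265/72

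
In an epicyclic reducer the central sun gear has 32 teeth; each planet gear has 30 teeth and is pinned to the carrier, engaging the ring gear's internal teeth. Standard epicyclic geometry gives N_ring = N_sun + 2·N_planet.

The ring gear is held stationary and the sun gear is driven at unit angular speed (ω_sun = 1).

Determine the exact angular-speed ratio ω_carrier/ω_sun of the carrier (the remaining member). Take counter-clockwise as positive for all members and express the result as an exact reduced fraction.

8/31

N_ring = 32 + 2·30 = 92
32(ω_s−ω_c) = −92(ω_r−ω_c),  ω_r=0, ω_s=1
32(1−ω_c) = −92(0−ω_c)  ⇒  124ω_c = 32  ⇒  ω_c = 8/31
ω_c/ω_s = 8/31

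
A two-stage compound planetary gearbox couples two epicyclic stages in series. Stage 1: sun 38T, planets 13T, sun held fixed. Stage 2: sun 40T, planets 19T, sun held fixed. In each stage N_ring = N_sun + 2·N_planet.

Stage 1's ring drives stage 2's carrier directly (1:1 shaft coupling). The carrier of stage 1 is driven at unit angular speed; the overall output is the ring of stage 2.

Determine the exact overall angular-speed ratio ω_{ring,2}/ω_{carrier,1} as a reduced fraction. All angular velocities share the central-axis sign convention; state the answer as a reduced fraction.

Stage 1: N_ring = 38 + 2·13 = 64
Stage 1: 38(ω_s−ω_c) = −64(ω_r−ω_c),  ω_s=0, ω_c=1
Stage 1: ω_r = 1 − (38/64)(0−1) = 51/32
  ⇒ ω_r¹/ω_c¹ = 51/32
Stage 2: N_ring = 40 + 2·19 = 78
Stage 2: 40(ω_s−ω_c) = −78(ω_r−ω_c),  ω_s=0, ω_c=1
Stage 2: ω_r = 1 − (40/78)(0−1) = 59/39
  ⇒ ω_r²/ω_c² = 59/39
Coupling ω_c² = ω_r¹ ⇒ overall = 51/32 × 59/39 = 1003/416

1003/416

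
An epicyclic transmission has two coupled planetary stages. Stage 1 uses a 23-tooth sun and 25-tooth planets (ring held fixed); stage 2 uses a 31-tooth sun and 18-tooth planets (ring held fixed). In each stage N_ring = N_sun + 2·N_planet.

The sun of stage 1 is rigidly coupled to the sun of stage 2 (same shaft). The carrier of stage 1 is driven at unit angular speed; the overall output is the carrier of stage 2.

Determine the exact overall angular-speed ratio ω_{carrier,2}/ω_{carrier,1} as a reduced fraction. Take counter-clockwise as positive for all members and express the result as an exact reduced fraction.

1488/1127

Stage 1: N_ring = 23 + 2·25 = 73
Stage 1: 23(ω_s−ω_c) = −73(ω_r−ω_c),  ω_r=0, ω_c=1
Stage 1: ω_s = 1 − (73/23)(0−1) = 96/23
  ⇒ ω_s¹/ω_c¹ = 96/23
Stage 2: N_ring = 31 + 2·18 = 67
Stage 2: 31(ω_s−ω_c) = −67(ω_r−ω_c),  ω_r=0, ω_s=1
Stage 2: 31(1−ω_c) = −67(0−ω_c)  ⇒  98ω_c = 31  ⇒  ω_c = 31/98
  ⇒ ω_c²/ω_s² = 31/98
Coupling ω_s² = ω_s¹ ⇒ overall = 96/23 × 31/98 = 1488/1127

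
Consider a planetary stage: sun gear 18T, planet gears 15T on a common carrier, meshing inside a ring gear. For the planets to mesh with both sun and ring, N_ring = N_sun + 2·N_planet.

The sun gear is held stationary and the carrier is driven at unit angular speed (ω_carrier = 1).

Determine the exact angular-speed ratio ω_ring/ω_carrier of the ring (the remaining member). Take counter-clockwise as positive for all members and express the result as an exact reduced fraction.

11/8

N_ring = 18 + 2·15 = 48
18(ω_s−ω_c) = −48(ω_r−ω_c),  ω_s=0, ω_c=1
ω_r = 1 − (18/48)(0−1) = 11/8
ω_r/ω_c = 11/8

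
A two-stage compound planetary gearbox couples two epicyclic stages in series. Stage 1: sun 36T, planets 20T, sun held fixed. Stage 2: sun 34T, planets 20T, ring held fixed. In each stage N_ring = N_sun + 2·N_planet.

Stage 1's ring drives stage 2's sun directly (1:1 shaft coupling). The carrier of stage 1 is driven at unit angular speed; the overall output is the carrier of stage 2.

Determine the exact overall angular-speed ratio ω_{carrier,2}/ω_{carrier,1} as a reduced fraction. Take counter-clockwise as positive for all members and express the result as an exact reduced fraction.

Stage 1: N_ring = 36 + 2·20 = 76
Stage 1: 36(ω_s−ω_c) = −76(ω_r−ω_c),  ω_s=0, ω_c=1
Stage 1: ω_r = 1 − (36/76)(0−1) = 28/19
  ⇒ ω_r¹/ω_c¹ = 28/19
Stage 2: N_ring = 34 + 2·20 = 74
Stage 2: 34(ω_s−ω_c) = −74(ω_r−ω_c),  ω_r=0, ω_s=1
Stage 2: 34(1−ω_c) = −74(0−ω_c)  ⇒  108ω_c = 34  ⇒  ω_c = 17/54
  ⇒ ω_c²/ω_s² = 17/54
Coupling ω_s² = ω_r¹ ⇒ overall = 28/19 × 17/54 = 238/513

238/513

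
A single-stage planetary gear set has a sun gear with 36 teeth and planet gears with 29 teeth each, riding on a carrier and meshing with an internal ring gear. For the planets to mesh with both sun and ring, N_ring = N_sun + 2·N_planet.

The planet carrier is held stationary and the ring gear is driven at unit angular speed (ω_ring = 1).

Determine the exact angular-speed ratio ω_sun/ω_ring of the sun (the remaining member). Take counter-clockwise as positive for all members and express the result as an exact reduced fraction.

-47/18

N_ring = 36 + 2·29 = 94
36(ω_s−ω_c) = −94(ω_r−ω_c),  ω_c=0, ω_r=1
ω_s = 0 − (94/36)(1−0) = -47/18
ω_s/ω_r = -47/18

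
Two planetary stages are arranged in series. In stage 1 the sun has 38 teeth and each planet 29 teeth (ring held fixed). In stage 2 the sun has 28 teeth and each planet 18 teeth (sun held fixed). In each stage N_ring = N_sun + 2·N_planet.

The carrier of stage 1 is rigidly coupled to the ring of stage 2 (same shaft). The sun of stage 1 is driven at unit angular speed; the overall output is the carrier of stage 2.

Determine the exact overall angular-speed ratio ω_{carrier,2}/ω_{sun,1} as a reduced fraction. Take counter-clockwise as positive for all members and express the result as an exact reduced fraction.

Stage 1: N_ring = 38 + 2·29 = 96
Stage 1: 38(ω_s−ω_c) = −96(ω_r−ω_c),  ω_r=0, ω_s=1
Stage 1: 38(1−ω_c) = −96(0−ω_c)  ⇒  134ω_c = 38  ⇒  ω_c = 19/67
  ⇒ ω_c¹/ω_s¹ = 19/67
Stage 2: N_ring = 28 + 2·18 = 64
Stage 2: 28(ω_s−ω_c) = −64(ω_r−ω_c),  ω_s=0, ω_r=1
Stage 2: 28(0−ω_c) = −64(1−ω_c)  ⇒  92ω_c = 64  ⇒  ω_c = 16/23
  ⇒ ω_c²/ω_r² = 16/23
Coupling ω_r² = ω_c¹ ⇒ overall = 19/67 × 16/23 = 304/1541

304/1541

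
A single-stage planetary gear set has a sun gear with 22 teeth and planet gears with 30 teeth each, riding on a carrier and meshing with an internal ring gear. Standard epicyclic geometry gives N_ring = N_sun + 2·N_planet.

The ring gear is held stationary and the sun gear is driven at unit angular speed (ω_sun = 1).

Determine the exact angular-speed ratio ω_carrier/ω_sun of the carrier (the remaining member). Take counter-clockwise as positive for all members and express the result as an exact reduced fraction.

11/52

N_ring = 22 + 2·30 = 82
22(ω_s−ω_c) = −82(ω_r−ω_c),  ω_r=0, ω_s=1
22(1−ω_c) = −82(0−ω_c)  ⇒  104ω_c = 22  ⇒  ω_c = 11/52
ω_c/ω_s = 11/52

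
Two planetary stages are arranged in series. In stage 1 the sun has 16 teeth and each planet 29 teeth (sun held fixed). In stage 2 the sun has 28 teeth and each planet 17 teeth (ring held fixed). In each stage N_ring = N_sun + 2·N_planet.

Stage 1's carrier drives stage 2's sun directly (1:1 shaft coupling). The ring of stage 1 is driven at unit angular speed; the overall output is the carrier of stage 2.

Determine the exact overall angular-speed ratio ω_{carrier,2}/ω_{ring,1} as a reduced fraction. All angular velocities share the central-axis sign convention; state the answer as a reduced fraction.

Stage 1: N_ring = 16 + 2·29 = 74
Stage 1: 16(ω_s−ω_c) = −74(ω_r−ω_c),  ω_s=0, ω_r=1
Stage 1: 16(0−ω_c) = −74(1−ω_c)  ⇒  90ω_c = 74  ⇒  ω_c = 37/45
  ⇒ ω_c¹/ω_r¹ = 37/45
Stage 2: N_ring = 28 + 2·17 = 62
Stage 2: 28(ω_s−ω_c) = −62(ω_r−ω_c),  ω_r=0, ω_s=1
Stage 2: 28(1−ω_c) = −62(0−ω_c)  ⇒  90ω_c = 28  ⇒  ω_c = 14/45
  ⇒ ω_c²/ω_s² = 14/45
Coupling ω_s² = ω_c¹ ⇒ overall = 37/45 × 14/45 = 518/2025

518/2025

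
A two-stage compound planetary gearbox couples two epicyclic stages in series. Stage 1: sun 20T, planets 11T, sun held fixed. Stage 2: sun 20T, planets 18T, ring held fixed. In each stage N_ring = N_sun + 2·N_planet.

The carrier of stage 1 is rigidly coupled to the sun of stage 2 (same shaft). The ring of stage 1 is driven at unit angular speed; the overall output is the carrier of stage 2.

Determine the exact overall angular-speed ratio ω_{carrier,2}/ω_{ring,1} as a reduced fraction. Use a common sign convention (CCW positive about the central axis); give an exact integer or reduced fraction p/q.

105/589

Stage 1: N_ring = 20 + 2·11 = 42
Stage 1: 20(ω_s−ω_c) = −42(ω_r−ω_c),  ω_s=0, ω_r=1
Stage 1: 20(0−ω_c) = −42(1−ω_c)  ⇒  62ω_c = 42  ⇒  ω_c = 21/31
  ⇒ ω_c¹/ω_r¹ = 21/31
Stage 2: N_ring = 20 + 2·18 = 56
Stage 2: 20(ω_s−ω_c) = −56(ω_r−ω_c),  ω_r=0, ω_s=1
Stage 2: 20(1−ω_c) = −56(0−ω_c)  ⇒  76ω_c = 20  ⇒  ω_c = 5/19
  ⇒ ω_c²/ω_s² = 5/19
Coupling ω_s² = ω_c¹ ⇒ overall = 21/31 × 5/19 = 105/589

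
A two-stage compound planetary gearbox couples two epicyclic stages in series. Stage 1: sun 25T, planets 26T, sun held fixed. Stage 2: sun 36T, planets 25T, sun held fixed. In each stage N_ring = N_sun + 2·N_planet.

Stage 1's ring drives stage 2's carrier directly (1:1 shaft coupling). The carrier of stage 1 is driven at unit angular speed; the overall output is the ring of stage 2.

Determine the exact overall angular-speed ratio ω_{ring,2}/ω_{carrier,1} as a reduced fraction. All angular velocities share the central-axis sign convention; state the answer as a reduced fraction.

6222/3311

Stage 1: N_ring = 25 + 2·26 = 77
Stage 1: 25(ω_s−ω_c) = −77(ω_r−ω_c),  ω_s=0, ω_c=1
Stage 1: ω_r = 1 − (25/77)(0−1) = 102/77
  ⇒ ω_r¹/ω_c¹ = 102/77
Stage 2: N_ring = 36 + 2·25 = 86
Stage 2: 36(ω_s−ω_c) = −86(ω_r−ω_c),  ω_s=0, ω_c=1
Stage 2: ω_r = 1 − (36/86)(0−1) = 61/43
  ⇒ ω_r²/ω_c² = 61/43
Coupling ω_c² = ω_r¹ ⇒ overall = 102/77 × 61/43 = 6222/3311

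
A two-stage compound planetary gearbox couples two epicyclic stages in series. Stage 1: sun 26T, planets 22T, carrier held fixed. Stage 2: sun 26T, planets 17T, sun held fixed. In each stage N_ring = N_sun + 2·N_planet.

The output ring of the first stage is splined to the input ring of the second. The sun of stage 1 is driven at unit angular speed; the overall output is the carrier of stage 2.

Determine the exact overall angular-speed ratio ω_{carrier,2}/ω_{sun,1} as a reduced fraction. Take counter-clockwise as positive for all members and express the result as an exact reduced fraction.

Stage 1: N_ring = 26 + 2·22 = 70
Stage 1: 26(ω_s−ω_c) = −70(ω_r−ω_c),  ω_c=0, ω_s=1
Stage 1: ω_r = 0 − (26/70)(1−0) = -13/35
  ⇒ ω_r¹/ω_s¹ = -13/35
Stage 2: N_ring = 26 + 2·17 = 60
Stage 2: 26(ω_s−ω_c) = −60(ω_r−ω_c),  ω_s=0, ω_r=1
Stage 2: 26(0−ω_c) = −60(1−ω_c)  ⇒  86ω_c = 60  ⇒  ω_c = 30/43
  ⇒ ω_c²/ω_r² = 30/43
Coupling ω_r² = ω_r¹ ⇒ overall = -13/35 × 30/43 = -78/301

-78/301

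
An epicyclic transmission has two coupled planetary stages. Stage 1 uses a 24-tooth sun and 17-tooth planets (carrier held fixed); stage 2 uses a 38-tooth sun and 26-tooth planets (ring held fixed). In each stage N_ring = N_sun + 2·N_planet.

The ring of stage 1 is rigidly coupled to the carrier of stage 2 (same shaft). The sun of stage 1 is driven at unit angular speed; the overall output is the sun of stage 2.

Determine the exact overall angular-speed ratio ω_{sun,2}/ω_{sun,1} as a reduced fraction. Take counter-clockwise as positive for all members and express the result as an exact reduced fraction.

-768/551

Stage 1: N_ring = 24 + 2·17 = 58
Stage 1: 24(ω_s−ω_c) = −58(ω_r−ω_c),  ω_c=0, ω_s=1
Stage 1: ω_r = 0 − (24/58)(1−0) = -12/29
  ⇒ ω_r¹/ω_s¹ = -12/29
Stage 2: N_ring = 38 + 2·26 = 90
Stage 2: 38(ω_s−ω_c) = −90(ω_r−ω_c),  ω_r=0, ω_c=1
Stage 2: ω_s = 1 − (90/38)(0−1) = 64/19
  ⇒ ω_s²/ω_c² = 64/19
Coupling ω_c² = ω_r¹ ⇒ overall = -12/29 × 64/19 = -768/551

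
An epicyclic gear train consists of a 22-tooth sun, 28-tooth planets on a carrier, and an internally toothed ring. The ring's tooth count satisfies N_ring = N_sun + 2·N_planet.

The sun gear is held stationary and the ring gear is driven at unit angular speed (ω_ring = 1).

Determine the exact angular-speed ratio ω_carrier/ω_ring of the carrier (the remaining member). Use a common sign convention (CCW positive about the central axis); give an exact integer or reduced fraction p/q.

N_ring = 22 + 2·28 = 78
22(ω_s−ω_c) = −78(ω_r−ω_c),  ω_s=0, ω_r=1
22(0−ω_c) = −78(1−ω_c)  ⇒  100ω_c = 78  ⇒  ω_c = 39/50
ω_c/ω_r = 39/50

39/50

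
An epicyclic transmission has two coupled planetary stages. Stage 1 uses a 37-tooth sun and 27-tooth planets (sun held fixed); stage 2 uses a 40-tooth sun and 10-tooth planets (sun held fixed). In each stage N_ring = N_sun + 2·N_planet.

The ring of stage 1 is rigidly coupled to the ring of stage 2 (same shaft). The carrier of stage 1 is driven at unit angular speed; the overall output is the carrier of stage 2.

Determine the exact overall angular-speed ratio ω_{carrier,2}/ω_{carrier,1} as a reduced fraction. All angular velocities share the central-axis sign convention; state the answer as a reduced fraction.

Stage 1: N_ring = 37 + 2·27 = 91
Stage 1: 37(ω_s−ω_c) = −91(ω_r−ω_c),  ω_s=0, ω_c=1
Stage 1: ω_r = 1 − (37/91)(0−1) = 128/91
  ⇒ ω_r¹/ω_c¹ = 128/91
Stage 2: N_ring = 40 + 2·10 = 60
Stage 2: 40(ω_s−ω_c) = −60(ω_r−ω_c),  ω_s=0, ω_r=1
Stage 2: 40(0−ω_c) = −60(1−ω_c)  ⇒  100ω_c = 60  ⇒  ω_c = 3/5
  ⇒ ω_c²/ω_r² = 3/5
Coupling ω_r² = ω_r¹ ⇒ overall = 128/91 × 3/5 = 384/455

384/455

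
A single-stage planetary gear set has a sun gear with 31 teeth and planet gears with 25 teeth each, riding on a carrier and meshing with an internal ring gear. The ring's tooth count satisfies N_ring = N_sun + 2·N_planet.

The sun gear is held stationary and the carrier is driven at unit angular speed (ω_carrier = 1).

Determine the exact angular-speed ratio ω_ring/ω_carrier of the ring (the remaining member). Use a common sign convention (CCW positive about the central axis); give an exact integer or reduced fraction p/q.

N_ring = 31 + 2·25 = 81
31(ω_s−ω_c) = −81(ω_r−ω_c),  ω_s=0, ω_c=1
ω_r = 1 − (31/81)(0−1) = 112/81
ω_r/ω_c = 112/81

112/81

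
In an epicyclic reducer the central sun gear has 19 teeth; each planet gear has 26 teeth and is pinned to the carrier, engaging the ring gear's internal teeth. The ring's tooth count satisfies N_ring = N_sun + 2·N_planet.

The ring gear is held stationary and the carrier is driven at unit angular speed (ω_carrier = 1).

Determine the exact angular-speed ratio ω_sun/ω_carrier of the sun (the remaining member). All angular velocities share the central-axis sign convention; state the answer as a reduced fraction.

90/19

N_ring = 19 + 2·26 = 71
19(ω_s−ω_c) = −71(ω_r−ω_c),  ω_r=0, ω_c=1
ω_s = 1 − (71/19)(0−1) = 90/19
ω_s/ω_c = 90/19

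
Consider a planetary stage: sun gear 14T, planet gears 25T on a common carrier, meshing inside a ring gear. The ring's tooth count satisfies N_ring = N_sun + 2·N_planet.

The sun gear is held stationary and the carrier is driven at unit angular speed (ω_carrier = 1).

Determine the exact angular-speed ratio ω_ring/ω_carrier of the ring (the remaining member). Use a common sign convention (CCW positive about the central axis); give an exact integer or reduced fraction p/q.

N_ring = 14 + 2·25 = 64
14(ω_s−ω_c) = −64(ω_r−ω_c),  ω_s=0, ω_c=1
ω_r = 1 − (14/64)(0−1) = 39/32
ω_r/ω_c = 39/32

39/32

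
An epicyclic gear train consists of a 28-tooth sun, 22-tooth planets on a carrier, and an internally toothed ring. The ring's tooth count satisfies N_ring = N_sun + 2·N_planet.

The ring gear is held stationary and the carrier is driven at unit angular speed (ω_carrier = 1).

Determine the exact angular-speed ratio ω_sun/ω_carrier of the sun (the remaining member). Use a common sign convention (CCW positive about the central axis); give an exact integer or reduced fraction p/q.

N_ring = 28 + 2·22 = 72
28(ω_s−ω_c) = −72(ω_r−ω_c),  ω_r=0, ω_c=1
ω_s = 1 − (72/28)(0−1) = 25/7
ω_s/ω_c = 25/7

25/7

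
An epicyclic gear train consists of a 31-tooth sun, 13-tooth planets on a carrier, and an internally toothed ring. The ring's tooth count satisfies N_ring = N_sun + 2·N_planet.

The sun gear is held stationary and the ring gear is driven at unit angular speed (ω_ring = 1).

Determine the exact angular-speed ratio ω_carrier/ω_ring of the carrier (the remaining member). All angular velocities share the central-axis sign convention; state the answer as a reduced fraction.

57/88

N_ring = 31 + 2·13 = 57
31(ω_s−ω_c) = −57(ω_r−ω_c),  ω_s=0, ω_r=1
31(0−ω_c) = −57(1−ω_c)  ⇒  88ω_c = 57  ⇒  ω_c = 57/88
ω_c/ω_r = 57/88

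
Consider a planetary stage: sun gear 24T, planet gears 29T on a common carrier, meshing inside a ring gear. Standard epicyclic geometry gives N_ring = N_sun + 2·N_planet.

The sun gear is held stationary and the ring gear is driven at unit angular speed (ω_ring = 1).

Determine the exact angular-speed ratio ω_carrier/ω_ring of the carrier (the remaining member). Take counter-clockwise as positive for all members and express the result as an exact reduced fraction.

41/53

N_ring = 24 + 2·29 = 82
24(ω_s−ω_c) = −82(ω_r−ω_c),  ω_s=0, ω_r=1
24(0−ω_c) = −82(1−ω_c)  ⇒  106ω_c = 82  ⇒  ω_c = 41/53
ω_c/ω_r = 41/53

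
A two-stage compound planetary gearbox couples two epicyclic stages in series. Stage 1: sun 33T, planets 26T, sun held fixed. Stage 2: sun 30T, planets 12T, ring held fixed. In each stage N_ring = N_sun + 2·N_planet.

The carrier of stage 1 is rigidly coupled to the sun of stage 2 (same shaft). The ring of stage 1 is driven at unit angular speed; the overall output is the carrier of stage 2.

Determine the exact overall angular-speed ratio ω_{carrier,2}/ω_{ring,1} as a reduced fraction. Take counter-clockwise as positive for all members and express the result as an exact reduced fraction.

Stage 1: N_ring = 33 + 2·26 = 85
Stage 1: 33(ω_s−ω_c) = −85(ω_r−ω_c),  ω_s=0, ω_r=1
Stage 1: 33(0−ω_c) = −85(1−ω_c)  ⇒  118ω_c = 85  ⇒  ω_c = 85/118
  ⇒ ω_c¹/ω_r¹ = 85/118
Stage 2: N_ring = 30 + 2·12 = 54
Stage 2: 30(ω_s−ω_c) = −54(ω_r−ω_c),  ω_r=0, ω_s=1
Stage 2: 30(1−ω_c) = −54(0−ω_c)  ⇒  84ω_c = 30  ⇒  ω_c = 5/14
  ⇒ ω_c²/ω_s² = 5/14
Coupling ω_s² = ω_c¹ ⇒ overall = 85/118 × 5/14 = 425/1652

425/1652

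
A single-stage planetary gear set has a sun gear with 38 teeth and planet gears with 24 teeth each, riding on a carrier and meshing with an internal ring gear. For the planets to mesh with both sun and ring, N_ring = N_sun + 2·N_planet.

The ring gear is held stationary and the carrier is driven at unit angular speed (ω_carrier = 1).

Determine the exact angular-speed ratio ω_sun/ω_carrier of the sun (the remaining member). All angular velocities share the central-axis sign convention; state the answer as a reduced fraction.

62/19

N_ring = 38 + 2·24 = 86
38(ω_s−ω_c) = −86(ω_r−ω_c),  ω_r=0, ω_c=1
ω_s = 1 − (86/38)(0−1) = 62/19
ω_s/ω_c = 62/19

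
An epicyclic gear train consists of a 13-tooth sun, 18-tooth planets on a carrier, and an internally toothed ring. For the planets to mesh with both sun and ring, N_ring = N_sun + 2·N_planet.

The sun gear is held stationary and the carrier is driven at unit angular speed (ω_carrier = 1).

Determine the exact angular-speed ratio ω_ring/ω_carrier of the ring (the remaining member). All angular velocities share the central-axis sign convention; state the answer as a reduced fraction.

N_ring = 13 + 2·18 = 49
13(ω_s−ω_c) = −49(ω_r−ω_c),  ω_s=0, ω_c=1
ω_r = 1 − (13/49)(0−1) = 62/49
ω_r/ω_c = 62/49

62/49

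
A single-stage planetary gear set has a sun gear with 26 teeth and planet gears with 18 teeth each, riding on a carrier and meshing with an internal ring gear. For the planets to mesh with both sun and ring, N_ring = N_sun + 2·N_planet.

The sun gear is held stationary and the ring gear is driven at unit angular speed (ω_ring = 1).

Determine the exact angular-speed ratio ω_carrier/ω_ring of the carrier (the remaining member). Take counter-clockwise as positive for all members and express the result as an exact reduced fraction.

31/44

N_ring = 26 + 2·18 = 62
26(ω_s−ω_c) = −62(ω_r−ω_c),  ω_s=0, ω_r=1
26(0−ω_c) = −62(1−ω_c)  ⇒  88ω_c = 62  ⇒  ω_c = 31/44
ω_c/ω_r = 31/44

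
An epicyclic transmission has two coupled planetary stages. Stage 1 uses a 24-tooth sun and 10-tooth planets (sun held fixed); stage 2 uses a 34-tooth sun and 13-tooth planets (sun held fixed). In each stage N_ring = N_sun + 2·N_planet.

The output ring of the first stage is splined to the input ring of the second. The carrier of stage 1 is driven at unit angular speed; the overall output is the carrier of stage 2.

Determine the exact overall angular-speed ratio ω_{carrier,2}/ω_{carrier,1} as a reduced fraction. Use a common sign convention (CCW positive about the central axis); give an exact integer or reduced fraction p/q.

Stage 1: N_ring = 24 + 2·10 = 44
Stage 1: 24(ω_s−ω_c) = −44(ω_r−ω_c),  ω_s=0, ω_c=1
Stage 1: ω_r = 1 − (24/44)(0−1) = 17/11
  ⇒ ω_r¹/ω_c¹ = 17/11
Stage 2: N_ring = 34 + 2·13 = 60
Stage 2: 34(ω_s−ω_c) = −60(ω_r−ω_c),  ω_s=0, ω_r=1
Stage 2: 34(0−ω_c) = −60(1−ω_c)  ⇒  94ω_c = 60  ⇒  ω_c = 30/47
  ⇒ ω_c²/ω_r² = 30/47
Coupling ω_r² = ω_r¹ ⇒ overall = 17/11 × 30/47 = 510/517

510/517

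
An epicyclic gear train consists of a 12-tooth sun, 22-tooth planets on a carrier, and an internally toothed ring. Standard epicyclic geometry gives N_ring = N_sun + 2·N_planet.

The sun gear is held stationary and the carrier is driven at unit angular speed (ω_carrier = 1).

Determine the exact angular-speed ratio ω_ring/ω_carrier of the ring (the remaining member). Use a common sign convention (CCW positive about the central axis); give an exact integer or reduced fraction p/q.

17/14

N_ring = 12 + 2·22 = 56
12(ω_s−ω_c) = −56(ω_r−ω_c),  ω_s=0, ω_c=1
ω_r = 1 − (12/56)(0−1) = 17/14
ω_r/ω_c = 17/14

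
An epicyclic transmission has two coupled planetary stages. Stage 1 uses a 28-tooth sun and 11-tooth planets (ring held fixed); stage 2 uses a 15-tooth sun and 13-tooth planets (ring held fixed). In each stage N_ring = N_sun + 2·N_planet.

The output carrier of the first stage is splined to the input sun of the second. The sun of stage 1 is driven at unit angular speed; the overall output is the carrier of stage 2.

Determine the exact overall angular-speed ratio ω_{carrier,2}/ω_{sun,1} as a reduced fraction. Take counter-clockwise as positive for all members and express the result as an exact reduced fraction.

5/52

Stage 1: N_ring = 28 + 2·11 = 50
Stage 1: 28(ω_s−ω_c) = −50(ω_r−ω_c),  ω_r=0, ω_s=1
Stage 1: 28(1−ω_c) = −50(0−ω_c)  ⇒  78ω_c = 28  ⇒  ω_c = 14/39
  ⇒ ω_c¹/ω_s¹ = 14/39
Stage 2: N_ring = 15 + 2·13 = 41
Stage 2: 15(ω_s−ω_c) = −41(ω_r−ω_c),  ω_r=0, ω_s=1
Stage 2: 15(1−ω_c) = −41(0−ω_c)  ⇒  56ω_c = 15  ⇒  ω_c = 15/56
  ⇒ ω_c²/ω_s² = 15/56
Coupling ω_s² = ω_c¹ ⇒ overall = 14/39 × 15/56 = 5/52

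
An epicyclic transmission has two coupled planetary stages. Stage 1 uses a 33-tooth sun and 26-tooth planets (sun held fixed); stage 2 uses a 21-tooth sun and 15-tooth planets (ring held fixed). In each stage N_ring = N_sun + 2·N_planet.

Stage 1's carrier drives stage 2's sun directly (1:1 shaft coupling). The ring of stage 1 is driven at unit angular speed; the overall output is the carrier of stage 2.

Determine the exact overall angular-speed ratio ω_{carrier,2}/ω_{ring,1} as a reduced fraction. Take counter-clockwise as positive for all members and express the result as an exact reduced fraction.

Stage 1: N_ring = 33 + 2·26 = 85
Stage 1: 33(ω_s−ω_c) = −85(ω_r−ω_c),  ω_s=0, ω_r=1
Stage 1: 33(0−ω_c) = −85(1−ω_c)  ⇒  118ω_c = 85  ⇒  ω_c = 85/118
  ⇒ ω_c¹/ω_r¹ = 85/118
Stage 2: N_ring = 21 + 2·15 = 51
Stage 2: 21(ω_s−ω_c) = −51(ω_r−ω_c),  ω_r=0, ω_s=1
Stage 2: 21(1−ω_c) = −51(0−ω_c)  ⇒  72ω_c = 21  ⇒  ω_c = 7/24
  ⇒ ω_c²/ω_s² = 7/24
Coupling ω_s² = ω_c¹ ⇒ overall = 85/118 × 7/24 = 595/2832

595/2832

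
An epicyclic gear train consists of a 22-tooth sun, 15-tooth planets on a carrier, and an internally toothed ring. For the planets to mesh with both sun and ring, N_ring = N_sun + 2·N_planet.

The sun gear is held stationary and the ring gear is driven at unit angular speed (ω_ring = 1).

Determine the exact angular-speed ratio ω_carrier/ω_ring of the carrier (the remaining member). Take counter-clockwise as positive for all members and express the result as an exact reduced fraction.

N_ring = 22 + 2·15 = 52
22(ω_s−ω_c) = −52(ω_r−ω_c),  ω_s=0, ω_r=1
22(0−ω_c) = −52(1−ω_c)  ⇒  74ω_c = 52  ⇒  ω_c = 26/37
ω_c/ω_r = 26/37

26/37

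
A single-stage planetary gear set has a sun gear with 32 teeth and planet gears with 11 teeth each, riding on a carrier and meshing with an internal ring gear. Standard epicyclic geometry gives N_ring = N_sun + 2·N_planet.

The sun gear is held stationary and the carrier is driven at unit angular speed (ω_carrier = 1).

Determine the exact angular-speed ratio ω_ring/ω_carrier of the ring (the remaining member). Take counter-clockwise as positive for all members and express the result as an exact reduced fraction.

N_ring = 32 + 2·11 = 54
32(ω_s−ω_c) = −54(ω_r−ω_c),  ω_s=0, ω_c=1
ω_r = 1 − (32/54)(0−1) = 43/27
ω_r/ω_c = 43/27

43/27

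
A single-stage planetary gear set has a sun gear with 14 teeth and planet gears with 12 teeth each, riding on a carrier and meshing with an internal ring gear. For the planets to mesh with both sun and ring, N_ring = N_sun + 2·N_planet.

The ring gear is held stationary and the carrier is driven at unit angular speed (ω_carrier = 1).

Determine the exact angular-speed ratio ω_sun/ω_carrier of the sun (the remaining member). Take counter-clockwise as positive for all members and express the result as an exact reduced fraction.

N_ring = 14 + 2·12 = 38
14(ω_s−ω_c) = −38(ω_r−ω_c),  ω_r=0, ω_c=1
ω_s = 1 − (38/14)(0−1) = 26/7
ω_s/ω_c = 26/7

26/7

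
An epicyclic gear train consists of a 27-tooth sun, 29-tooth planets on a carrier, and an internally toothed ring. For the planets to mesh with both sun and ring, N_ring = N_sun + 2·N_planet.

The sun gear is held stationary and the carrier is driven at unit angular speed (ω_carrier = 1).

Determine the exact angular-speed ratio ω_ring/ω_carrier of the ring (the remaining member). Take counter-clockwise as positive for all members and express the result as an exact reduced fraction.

112/85

N_ring = 27 + 2·29 = 85
27(ω_s−ω_c) = −85(ω_r−ω_c),  ω_s=0, ω_c=1
ω_r = 1 − (27/85)(0−1) = 112/85
ω_r/ω_c = 112/85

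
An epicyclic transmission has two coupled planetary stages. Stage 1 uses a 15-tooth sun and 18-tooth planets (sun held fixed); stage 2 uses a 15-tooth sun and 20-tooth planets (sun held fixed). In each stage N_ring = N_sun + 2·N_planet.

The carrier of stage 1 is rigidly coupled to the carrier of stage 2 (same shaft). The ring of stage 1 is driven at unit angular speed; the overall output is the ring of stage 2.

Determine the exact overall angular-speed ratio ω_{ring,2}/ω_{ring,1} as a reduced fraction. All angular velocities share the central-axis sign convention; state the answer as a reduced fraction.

119/121

Stage 1: N_ring = 15 + 2·18 = 51
Stage 1: 15(ω_s−ω_c) = −51(ω_r−ω_c),  ω_s=0, ω_r=1
Stage 1: 15(0−ω_c) = −51(1−ω_c)  ⇒  66ω_c = 51  ⇒  ω_c = 17/22
  ⇒ ω_c¹/ω_r¹ = 17/22
Stage 2: N_ring = 15 + 2·20 = 55
Stage 2: 15(ω_s−ω_c) = −55(ω_r−ω_c),  ω_s=0, ω_c=1
Stage 2: ω_r = 1 − (15/55)(0−1) = 14/11
  ⇒ ω_r²/ω_c² = 14/11
Coupling ω_c² = ω_c¹ ⇒ overall = 17/22 × 14/11 = 119/121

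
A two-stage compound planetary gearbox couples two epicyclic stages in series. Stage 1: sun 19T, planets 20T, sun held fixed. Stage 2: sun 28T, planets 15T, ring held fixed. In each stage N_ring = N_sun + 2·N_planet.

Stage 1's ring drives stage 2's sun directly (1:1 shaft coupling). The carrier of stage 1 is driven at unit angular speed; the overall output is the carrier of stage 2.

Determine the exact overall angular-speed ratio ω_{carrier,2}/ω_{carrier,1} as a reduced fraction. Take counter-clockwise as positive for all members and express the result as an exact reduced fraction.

Stage 1: N_ring = 19 + 2·20 = 59
Stage 1: 19(ω_s−ω_c) = −59(ω_r−ω_c),  ω_s=0, ω_c=1
Stage 1: ω_r = 1 − (19/59)(0−1) = 78/59
  ⇒ ω_r¹/ω_c¹ = 78/59
Stage 2: N_ring = 28 + 2·15 = 58
Stage 2: 28(ω_s−ω_c) = −58(ω_r−ω_c),  ω_r=0, ω_s=1
Stage 2: 28(1−ω_c) = −58(0−ω_c)  ⇒  86ω_c = 28  ⇒  ω_c = 14/43
  ⇒ ω_c²/ω_s² = 14/43
Coupling ω_s² = ω_r¹ ⇒ overall = 78/59 × 14/43 = 1092/2537

1092/2537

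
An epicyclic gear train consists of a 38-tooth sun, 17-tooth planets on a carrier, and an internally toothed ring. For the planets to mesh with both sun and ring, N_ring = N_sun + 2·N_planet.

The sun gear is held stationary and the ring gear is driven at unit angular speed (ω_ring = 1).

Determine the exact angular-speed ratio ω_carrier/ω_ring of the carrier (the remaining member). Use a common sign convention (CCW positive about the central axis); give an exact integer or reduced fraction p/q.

N_ring = 38 + 2·17 = 72
38(ω_s−ω_c) = −72(ω_r−ω_c),  ω_s=0, ω_r=1
38(0−ω_c) = −72(1−ω_c)  ⇒  110ω_c = 72  ⇒  ω_c = 36/55
ω_c/ω_r = 36/55

36/55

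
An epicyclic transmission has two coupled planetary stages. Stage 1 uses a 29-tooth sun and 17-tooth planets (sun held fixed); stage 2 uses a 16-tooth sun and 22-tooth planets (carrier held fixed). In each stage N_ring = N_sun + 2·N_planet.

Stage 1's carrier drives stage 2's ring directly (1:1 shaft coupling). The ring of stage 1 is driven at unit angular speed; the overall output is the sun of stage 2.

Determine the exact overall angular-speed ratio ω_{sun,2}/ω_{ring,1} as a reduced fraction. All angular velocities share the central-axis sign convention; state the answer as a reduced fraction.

-945/368

Stage 1: N_ring = 29 + 2·17 = 63
Stage 1: 29(ω_s−ω_c) = −63(ω_r−ω_c),  ω_s=0, ω_r=1
Stage 1: 29(0−ω_c) = −63(1−ω_c)  ⇒  92ω_c = 63  ⇒  ω_c = 63/92
  ⇒ ω_c¹/ω_r¹ = 63/92
Stage 2: N_ring = 16 + 2·22 = 60
Stage 2: 16(ω_s−ω_c) = −60(ω_r−ω_c),  ω_c=0, ω_r=1
Stage 2: ω_s = 0 − (60/16)(1−0) = -15/4
  ⇒ ω_s²/ω_r² = -15/4
Coupling ω_r² = ω_c¹ ⇒ overall = 63/92 × -15/4 = -945/368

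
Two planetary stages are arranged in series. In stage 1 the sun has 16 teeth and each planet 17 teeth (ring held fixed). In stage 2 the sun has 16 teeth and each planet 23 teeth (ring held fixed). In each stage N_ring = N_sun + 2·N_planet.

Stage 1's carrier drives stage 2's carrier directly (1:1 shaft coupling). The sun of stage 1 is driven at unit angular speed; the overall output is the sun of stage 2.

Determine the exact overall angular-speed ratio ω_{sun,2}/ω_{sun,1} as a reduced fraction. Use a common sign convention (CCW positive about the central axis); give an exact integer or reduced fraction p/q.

13/11

Stage 1: N_ring = 16 + 2·17 = 50
Stage 1: 16(ω_s−ω_c) = −50(ω_r−ω_c),  ω_r=0, ω_s=1
Stage 1: 16(1−ω_c) = −50(0−ω_c)  ⇒  66ω_c = 16  ⇒  ω_c = 8/33
  ⇒ ω_c¹/ω_s¹ = 8/33
Stage 2: N_ring = 16 + 2·23 = 62
Stage 2: 16(ω_s−ω_c) = −62(ω_r−ω_c),  ω_r=0, ω_c=1
Stage 2: ω_s = 1 − (62/16)(0−1) = 39/8
  ⇒ ω_s²/ω_c² = 39/8
Coupling ω_c² = ω_c¹ ⇒ overall = 8/33 × 39/8 = 13/11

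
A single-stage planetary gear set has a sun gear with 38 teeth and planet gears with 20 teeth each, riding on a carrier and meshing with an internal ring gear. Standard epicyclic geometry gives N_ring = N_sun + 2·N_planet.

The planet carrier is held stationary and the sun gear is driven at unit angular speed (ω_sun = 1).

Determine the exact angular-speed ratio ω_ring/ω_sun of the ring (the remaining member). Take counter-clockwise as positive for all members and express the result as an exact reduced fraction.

N_ring = 38 + 2·20 = 78
38(ω_s−ω_c) = −78(ω_r−ω_c),  ω_c=0, ω_s=1
ω_r = 0 − (38/78)(1−0) = -19/39
ω_r/ω_s = -19/39

-19/39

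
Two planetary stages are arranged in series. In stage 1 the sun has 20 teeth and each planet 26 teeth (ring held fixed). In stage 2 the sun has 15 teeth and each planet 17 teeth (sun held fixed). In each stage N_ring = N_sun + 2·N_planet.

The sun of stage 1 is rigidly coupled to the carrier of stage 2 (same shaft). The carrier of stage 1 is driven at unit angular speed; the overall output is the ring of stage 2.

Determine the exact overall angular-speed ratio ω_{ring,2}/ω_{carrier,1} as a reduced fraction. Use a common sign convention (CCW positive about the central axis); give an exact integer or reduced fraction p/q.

Stage 1: N_ring = 20 + 2·26 = 72
Stage 1: 20(ω_s−ω_c) = −72(ω_r−ω_c),  ω_r=0, ω_c=1
Stage 1: ω_s = 1 − (72/20)(0−1) = 23/5
  ⇒ ω_s¹/ω_c¹ = 23/5
Stage 2: N_ring = 15 + 2·17 = 49
Stage 2: 15(ω_s−ω_c) = −49(ω_r−ω_c),  ω_s=0, ω_c=1
Stage 2: ω_r = 1 − (15/49)(0−1) = 64/49
  ⇒ ω_r²/ω_c² = 64/49
Coupling ω_c² = ω_s¹ ⇒ overall = 23/5 × 64/49 = 1472/245

1472/245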